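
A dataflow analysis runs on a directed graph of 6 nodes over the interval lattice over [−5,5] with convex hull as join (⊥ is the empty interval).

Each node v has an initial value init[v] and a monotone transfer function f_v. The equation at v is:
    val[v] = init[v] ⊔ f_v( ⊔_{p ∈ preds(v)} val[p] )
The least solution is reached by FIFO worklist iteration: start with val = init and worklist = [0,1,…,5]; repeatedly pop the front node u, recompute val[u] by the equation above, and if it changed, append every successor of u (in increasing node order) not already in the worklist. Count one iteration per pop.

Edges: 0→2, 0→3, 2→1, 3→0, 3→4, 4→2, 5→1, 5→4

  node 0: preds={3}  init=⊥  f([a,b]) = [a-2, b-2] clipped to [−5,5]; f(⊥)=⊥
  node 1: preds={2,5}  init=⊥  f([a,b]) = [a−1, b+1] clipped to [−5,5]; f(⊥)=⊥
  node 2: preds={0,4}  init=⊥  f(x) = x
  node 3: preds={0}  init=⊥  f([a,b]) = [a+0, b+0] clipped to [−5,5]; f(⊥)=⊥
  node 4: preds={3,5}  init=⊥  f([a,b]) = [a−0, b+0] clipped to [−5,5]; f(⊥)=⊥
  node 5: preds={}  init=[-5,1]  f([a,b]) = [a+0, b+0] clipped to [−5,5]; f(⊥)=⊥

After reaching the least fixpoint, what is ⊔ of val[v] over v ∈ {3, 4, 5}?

[-5,1]

Trace (8 dequeues):
  [1] u=0 | in ⊥ | out ⊥ | ==
  [2] u=1 | in [-5,1] | out [-5,2] | prev ⊥ | push {}
  [3] u=2 | in ⊥ | out ⊥ | ==
  [4] u=3 | in ⊥ | out ⊥ | ==
  [5] u=4 | in [-5,1] | out [-5,1] | prev ⊥ | push {2}
  [6] u=5 | in ⊥ | out [-5,1] | ==
  [7] u=2 | in [-5,1] | out [-5,1] | prev ⊥ | push {1}
  [8] u=1 | in [-5,1] | out [-5,2] | ==

Converged values:
  [0] ⊥
  [1] [-5,2]
  [2] [-5,1]
  [3] ⊥
  [4] [-5,1]
  [5] [-5,1]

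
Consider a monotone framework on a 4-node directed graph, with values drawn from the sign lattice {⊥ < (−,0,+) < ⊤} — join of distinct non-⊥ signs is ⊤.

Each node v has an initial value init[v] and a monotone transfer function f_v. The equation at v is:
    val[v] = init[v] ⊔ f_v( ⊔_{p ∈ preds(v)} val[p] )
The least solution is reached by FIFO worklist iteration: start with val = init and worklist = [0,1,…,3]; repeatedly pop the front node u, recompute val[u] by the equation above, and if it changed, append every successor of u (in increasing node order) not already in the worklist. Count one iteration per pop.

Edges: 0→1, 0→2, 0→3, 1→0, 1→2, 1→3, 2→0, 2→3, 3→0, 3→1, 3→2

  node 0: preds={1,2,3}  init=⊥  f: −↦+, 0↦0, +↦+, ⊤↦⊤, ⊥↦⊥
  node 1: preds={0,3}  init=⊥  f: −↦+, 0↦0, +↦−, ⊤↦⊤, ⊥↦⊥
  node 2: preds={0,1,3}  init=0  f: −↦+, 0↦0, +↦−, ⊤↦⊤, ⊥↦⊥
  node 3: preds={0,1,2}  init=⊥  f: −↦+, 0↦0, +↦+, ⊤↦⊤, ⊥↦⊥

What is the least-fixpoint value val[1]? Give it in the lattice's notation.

Trace (7 dequeues):
  [1] u=0 | in 0 | out 0 | prev ⊥ | push {}
  [2] u=1 | in 0 | out 0 | prev ⊥ | push {0}
  [3] u=2 | in 0 | out 0 | ==
  [4] u=3 | in 0 | out 0 | prev ⊥ | push {1,2}
  [5] u=0 | in 0 | out 0 | ==
  [6] u=1 | in 0 | out 0 | ==
  [7] u=2 | in 0 | out 0 | ==

Converged values:
  [0] 0
  [1] 0
  [2] 0
  [3] 0

0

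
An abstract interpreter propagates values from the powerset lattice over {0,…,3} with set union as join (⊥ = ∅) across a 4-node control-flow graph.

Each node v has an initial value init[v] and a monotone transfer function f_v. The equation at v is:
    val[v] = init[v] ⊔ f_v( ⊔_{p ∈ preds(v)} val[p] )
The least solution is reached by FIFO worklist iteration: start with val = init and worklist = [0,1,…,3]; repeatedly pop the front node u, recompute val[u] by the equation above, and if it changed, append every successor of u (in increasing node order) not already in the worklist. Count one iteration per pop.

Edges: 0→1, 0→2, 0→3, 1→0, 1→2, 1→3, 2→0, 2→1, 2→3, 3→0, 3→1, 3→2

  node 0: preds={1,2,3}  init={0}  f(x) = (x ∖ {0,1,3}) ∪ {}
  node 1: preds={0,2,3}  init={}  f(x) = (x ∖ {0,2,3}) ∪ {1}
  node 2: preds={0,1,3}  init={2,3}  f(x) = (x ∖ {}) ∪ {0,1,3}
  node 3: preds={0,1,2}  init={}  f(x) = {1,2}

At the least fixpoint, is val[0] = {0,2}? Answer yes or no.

yes

Trace (7 dequeues):
  [1] u=0 | in {2,3} | out {0,2} | prev {0} | push {}
  [2] u=1 | in {0,2,3} | out {1} | prev {} | push {0}
  [3] u=2 | in {0,1,2} | out {0,1,2,3} | prev {2,3} | push {1}
  [4] u=3 | in {0,1,2,3} | out {1,2} | prev {} | push {2}
  [5] u=0 | in {0,1,2,3} | out {0,2} | ==
  [6] u=1 | in {0,1,2,3} | out {1} | ==
  [7] u=2 | in {0,1,2} | out {0,1,2,3} | ==

Converged values:
  [0] {0,2}
  [1] {1}
  [2] {0,1,2,3}
  [3] {1,2}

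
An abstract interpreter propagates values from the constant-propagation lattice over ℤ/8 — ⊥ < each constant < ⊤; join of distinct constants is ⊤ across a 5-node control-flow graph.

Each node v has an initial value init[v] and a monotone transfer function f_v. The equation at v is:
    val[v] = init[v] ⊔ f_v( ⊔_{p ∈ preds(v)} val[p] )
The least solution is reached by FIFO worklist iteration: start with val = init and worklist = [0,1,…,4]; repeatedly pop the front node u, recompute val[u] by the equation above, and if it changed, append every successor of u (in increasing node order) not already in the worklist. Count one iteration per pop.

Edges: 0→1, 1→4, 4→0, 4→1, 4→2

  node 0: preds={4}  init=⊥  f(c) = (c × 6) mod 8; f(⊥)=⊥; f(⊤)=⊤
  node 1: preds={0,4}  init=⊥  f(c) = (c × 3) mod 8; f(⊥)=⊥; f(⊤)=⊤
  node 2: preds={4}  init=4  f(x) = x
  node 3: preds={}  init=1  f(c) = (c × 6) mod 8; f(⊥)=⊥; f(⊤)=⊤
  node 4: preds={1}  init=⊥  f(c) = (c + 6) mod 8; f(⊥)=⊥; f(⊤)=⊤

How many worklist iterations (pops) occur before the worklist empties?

5

Worklist (5 pops):
  #1 pop 0: in=⊥ → ⊥ (no change)
  #2 pop 1: in=⊥ → ⊥ (no change)
  #3 pop 2: in=⊥ → 4 (no change)
  #4 pop 3: in=⊥ → 1 (no change)
  #5 pop 4: in=⊥ → ⊥ (no change)

Fixpoint:
  val[0] = ⊥
  val[1] = ⊥
  val[2] = 4
  val[3] = 1
  val[4] = ⊥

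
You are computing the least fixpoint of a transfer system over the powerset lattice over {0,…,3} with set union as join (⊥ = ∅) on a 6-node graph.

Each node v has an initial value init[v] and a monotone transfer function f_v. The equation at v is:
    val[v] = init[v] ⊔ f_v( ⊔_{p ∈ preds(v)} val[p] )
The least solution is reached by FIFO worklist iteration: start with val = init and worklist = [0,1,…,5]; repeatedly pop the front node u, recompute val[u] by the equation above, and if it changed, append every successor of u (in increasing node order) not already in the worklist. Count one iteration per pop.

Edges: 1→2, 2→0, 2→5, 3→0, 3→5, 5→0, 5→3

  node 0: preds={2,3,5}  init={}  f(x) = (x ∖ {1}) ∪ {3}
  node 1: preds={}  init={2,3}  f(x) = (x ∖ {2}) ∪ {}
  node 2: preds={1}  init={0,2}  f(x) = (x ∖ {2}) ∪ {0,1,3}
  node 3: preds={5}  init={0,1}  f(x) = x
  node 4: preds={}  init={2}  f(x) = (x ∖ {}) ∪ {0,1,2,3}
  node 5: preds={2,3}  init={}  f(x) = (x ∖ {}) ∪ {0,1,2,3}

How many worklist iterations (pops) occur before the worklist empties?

Worklist (10 pops):
  #1 pop 0: in={0,1,2} → {0,2,3} (was {}); enqueue []
  #2 pop 1: in={} → {2,3} (no change)
  #3 pop 2: in={2,3} → {0,1,2,3} (was {0,2}); enqueue [0]
  #4 pop 3: in={} → {0,1} (no change)
  #5 pop 4: in={} → {0,1,2,3} (was {2}); enqueue []
  #6 pop 5: in={0,1,2,3} → {0,1,2,3} (was {}); enqueue [3]
  #7 pop 0: in={0,1,2,3} → {0,2,3} (no change)
  #8 pop 3: in={0,1,2,3} → {0,1,2,3} (was {0,1}); enqueue [0,5]
  #9 pop 0: in={0,1,2,3} → {0,2,3} (no change)
  #10 pop 5: in={0,1,2,3} → {0,1,2,3} (no change)

Fixpoint:
  val[0] = {0,2,3}
  val[1] = {2,3}
  val[2] = {0,1,2,3}
  val[3] = {0,1,2,3}
  val[4] = {0,1,2,3}
  val[5] = {0,1,2,3}

10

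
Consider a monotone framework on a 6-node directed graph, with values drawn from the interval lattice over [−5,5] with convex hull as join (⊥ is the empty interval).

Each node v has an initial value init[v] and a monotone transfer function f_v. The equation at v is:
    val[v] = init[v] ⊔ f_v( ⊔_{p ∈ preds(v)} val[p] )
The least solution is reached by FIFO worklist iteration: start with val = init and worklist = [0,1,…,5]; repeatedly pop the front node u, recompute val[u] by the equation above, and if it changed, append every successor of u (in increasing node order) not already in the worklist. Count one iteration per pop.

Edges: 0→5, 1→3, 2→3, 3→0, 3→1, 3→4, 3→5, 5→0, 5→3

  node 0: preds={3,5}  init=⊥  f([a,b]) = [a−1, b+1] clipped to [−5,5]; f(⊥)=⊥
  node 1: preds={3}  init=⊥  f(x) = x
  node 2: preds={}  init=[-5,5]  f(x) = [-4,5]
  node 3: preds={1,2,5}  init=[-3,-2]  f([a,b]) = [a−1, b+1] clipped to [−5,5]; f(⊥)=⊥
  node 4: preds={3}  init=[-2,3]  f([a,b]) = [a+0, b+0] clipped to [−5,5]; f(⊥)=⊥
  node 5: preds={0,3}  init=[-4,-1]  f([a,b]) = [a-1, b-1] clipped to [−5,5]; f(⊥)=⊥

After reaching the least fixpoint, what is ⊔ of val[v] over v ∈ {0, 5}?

[-5,5]

Worklist (10 pops):
  #1 pop 0: in=[-4,-1] → [-5,0] (was ⊥); enqueue []
  #2 pop 1: in=[-3,-2] → [-3,-2] (was ⊥); enqueue []
  #3 pop 2: in=⊥ → [-5,5] (no change)
  #4 pop 3: in=[-5,5] → [-5,5] (was [-3,-2]); enqueue [0,1]
  #5 pop 4: in=[-5,5] → [-5,5] (was [-2,3]); enqueue []
  #6 pop 5: in=[-5,5] → [-5,4] (was [-4,-1]); enqueue [3]
  #7 pop 0: in=[-5,5] → [-5,5] (was [-5,0]); enqueue [5]
  #8 pop 1: in=[-5,5] → [-5,5] (was [-3,-2]); enqueue []
  #9 pop 3: in=[-5,5] → [-5,5] (no change)
  #10 pop 5: in=[-5,5] → [-5,4] (no change)

Fixpoint:
  val[0] = [-5,5]
  val[1] = [-5,5]
  val[2] = [-5,5]
  val[3] = [-5,5]
  val[4] = [-5,5]
  val[5] = [-5,4]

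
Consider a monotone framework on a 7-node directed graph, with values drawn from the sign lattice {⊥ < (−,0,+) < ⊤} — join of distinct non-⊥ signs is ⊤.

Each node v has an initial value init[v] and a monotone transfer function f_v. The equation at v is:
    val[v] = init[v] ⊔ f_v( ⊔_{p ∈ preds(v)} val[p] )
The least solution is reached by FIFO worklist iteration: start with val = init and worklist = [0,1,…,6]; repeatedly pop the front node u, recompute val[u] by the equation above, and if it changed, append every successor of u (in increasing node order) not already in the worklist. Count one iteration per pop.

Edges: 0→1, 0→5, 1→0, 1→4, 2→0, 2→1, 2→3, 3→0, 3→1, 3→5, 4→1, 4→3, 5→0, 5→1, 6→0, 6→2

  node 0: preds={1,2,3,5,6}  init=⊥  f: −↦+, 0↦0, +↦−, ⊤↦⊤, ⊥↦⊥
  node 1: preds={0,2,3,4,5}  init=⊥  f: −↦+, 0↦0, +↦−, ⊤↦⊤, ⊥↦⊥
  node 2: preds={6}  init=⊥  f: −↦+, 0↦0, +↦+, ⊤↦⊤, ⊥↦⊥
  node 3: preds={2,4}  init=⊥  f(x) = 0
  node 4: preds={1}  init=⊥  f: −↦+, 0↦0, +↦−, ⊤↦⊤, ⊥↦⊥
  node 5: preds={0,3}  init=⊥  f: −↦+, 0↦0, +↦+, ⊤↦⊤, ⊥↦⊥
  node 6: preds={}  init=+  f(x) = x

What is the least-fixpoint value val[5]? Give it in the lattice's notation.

Worklist (15 pops):
  #1 pop 0: in=+ → − (was ⊥); enqueue []
  #2 pop 1: in=− → + (was ⊥); enqueue [0]
  #3 pop 2: in=+ → + (was ⊥); enqueue [1]
  #4 pop 3: in=+ → 0 (was ⊥); enqueue []
  #5 pop 4: in=+ → − (was ⊥); enqueue [3]
  #6 pop 5: in=⊤ → ⊤ (was ⊥); enqueue []
  #7 pop 6: in=⊥ → + (no change)
  #8 pop 0: in=⊤ → ⊤ (was −); enqueue [5]
  #9 pop 1: in=⊤ → ⊤ (was +); enqueue [0,4]
  #10 pop 3: in=⊤ → 0 (no change)
  #11 pop 5: in=⊤ → ⊤ (no change)
  #12 pop 0: in=⊤ → ⊤ (no change)
  #13 pop 4: in=⊤ → ⊤ (was −); enqueue [1,3]
  #14 pop 1: in=⊤ → ⊤ (no change)
  #15 pop 3: in=⊤ → 0 (no change)

Fixpoint:
  val[0] = ⊤
  val[1] = ⊤
  val[2] = +
  val[3] = 0
  val[4] = ⊤
  val[5] = ⊤
  val[6] = +

⊤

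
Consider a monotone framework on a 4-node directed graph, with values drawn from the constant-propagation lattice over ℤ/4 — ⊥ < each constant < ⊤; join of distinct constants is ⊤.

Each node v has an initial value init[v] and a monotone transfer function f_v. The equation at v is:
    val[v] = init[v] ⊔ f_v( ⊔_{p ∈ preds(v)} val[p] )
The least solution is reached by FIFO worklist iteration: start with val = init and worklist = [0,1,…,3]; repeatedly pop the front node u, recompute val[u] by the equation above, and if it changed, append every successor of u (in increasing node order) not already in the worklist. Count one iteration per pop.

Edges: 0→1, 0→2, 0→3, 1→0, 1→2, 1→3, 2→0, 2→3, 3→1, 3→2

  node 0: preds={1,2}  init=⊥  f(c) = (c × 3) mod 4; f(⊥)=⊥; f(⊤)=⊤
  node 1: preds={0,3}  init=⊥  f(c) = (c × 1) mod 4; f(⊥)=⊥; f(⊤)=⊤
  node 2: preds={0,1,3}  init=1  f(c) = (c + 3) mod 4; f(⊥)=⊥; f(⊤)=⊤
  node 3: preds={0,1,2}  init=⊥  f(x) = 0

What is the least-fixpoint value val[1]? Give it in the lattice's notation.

⊤

Trace (9 dequeues):
  [1] u=0 | in 1 | out 3 | prev ⊥ | push {}
  [2] u=1 | in 3 | out 3 | prev ⊥ | push {0}
  [3] u=2 | in 3 | out ⊤ | prev 1 | push {}
  [4] u=3 | in ⊤ | out 0 | prev ⊥ | push {1,2}
  [5] u=0 | in ⊤ | out ⊤ | prev 3 | push {3}
  [6] u=1 | in ⊤ | out ⊤ | prev 3 | push {0}
  [7] u=2 | in ⊤ | out ⊤ | ==
  [8] u=3 | in ⊤ | out 0 | ==
  [9] u=0 | in ⊤ | out ⊤ | ==

Converged values:
  [0] ⊤
  [1] ⊤
  [2] ⊤
  [3] 0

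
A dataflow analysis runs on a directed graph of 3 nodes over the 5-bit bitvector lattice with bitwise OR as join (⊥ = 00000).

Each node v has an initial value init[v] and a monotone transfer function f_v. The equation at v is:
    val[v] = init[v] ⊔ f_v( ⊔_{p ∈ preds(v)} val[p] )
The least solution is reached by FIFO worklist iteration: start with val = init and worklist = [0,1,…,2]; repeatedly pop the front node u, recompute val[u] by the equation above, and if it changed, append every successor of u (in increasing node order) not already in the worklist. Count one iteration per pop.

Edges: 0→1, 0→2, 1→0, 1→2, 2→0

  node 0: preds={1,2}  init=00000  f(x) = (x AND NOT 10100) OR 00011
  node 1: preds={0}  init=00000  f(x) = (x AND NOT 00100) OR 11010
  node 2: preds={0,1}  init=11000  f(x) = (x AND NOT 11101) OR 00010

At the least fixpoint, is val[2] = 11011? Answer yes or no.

Iteration log — 4 steps:
  step 1. node 0  ⊔preds=11000  new=01011  old=00000  +wl: 
  step 2. node 1  ⊔preds=01011  new=11011  old=00000  +wl: 0
  step 3. node 2  ⊔preds=11011  new=11010  old=11000  +wl: 
  step 4. node 0  ⊔preds=11011  new=01011  stable

Least fixpoint reached:
  node 0: 01011
  node 1: 11011
  node 2: 11010

no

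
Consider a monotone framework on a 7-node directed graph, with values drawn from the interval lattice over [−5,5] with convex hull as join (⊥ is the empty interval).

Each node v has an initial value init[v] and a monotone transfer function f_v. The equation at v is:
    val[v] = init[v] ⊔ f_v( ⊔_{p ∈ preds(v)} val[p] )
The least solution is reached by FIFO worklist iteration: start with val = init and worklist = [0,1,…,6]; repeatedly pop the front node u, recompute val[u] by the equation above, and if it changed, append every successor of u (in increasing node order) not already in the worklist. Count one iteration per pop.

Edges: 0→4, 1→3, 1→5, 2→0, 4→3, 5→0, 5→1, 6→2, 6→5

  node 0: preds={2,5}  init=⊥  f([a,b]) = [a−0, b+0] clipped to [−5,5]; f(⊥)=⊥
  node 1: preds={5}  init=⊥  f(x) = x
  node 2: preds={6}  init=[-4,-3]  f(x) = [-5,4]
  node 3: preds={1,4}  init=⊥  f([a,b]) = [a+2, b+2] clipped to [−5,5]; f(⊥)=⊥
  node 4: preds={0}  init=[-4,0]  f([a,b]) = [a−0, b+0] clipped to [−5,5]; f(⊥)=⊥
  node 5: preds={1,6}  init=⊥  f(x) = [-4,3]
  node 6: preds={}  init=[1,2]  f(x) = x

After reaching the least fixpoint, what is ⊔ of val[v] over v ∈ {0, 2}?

Iteration log — 12 steps:
  step 1. node 0  ⊔preds=[-4,-3]  new=[-4,-3]  old=⊥  +wl: 
  step 2. node 1  ⊔preds=⊥  new=⊥  stable
  step 3. node 2  ⊔preds=[1,2]  new=[-5,4]  old=[-4,-3]  +wl: 0
  step 4. node 3  ⊔preds=[-4,0]  new=[-2,2]  old=⊥  +wl: 
  step 5. node 4  ⊔preds=[-4,-3]  new=[-4,0]  stable
  step 6. node 5  ⊔preds=[1,2]  new=[-4,3]  old=⊥  +wl: 1
  step 7. node 6  ⊔preds=⊥  new=[1,2]  stable
  step 8. node 0  ⊔preds=[-5,4]  new=[-5,4]  old=[-4,-3]  +wl: 4
  step 9. node 1  ⊔preds=[-4,3]  new=[-4,3]  old=⊥  +wl: 3,5
  step 10. node 4  ⊔preds=[-5,4]  new=[-5,4]  old=[-4,0]  +wl: 
  step 11. node 3  ⊔preds=[-5,4]  new=[-3,5]  old=[-2,2]  +wl: 
  step 12. node 5  ⊔preds=[-4,3]  new=[-4,3]  stable

Least fixpoint reached:
  node 0: [-5,4]
  node 1: [-4,3]
  node 2: [-5,4]
  node 3: [-3,5]
  node 4: [-5,4]
  node 5: [-4,3]
  node 6: [1,2]

[-5,4]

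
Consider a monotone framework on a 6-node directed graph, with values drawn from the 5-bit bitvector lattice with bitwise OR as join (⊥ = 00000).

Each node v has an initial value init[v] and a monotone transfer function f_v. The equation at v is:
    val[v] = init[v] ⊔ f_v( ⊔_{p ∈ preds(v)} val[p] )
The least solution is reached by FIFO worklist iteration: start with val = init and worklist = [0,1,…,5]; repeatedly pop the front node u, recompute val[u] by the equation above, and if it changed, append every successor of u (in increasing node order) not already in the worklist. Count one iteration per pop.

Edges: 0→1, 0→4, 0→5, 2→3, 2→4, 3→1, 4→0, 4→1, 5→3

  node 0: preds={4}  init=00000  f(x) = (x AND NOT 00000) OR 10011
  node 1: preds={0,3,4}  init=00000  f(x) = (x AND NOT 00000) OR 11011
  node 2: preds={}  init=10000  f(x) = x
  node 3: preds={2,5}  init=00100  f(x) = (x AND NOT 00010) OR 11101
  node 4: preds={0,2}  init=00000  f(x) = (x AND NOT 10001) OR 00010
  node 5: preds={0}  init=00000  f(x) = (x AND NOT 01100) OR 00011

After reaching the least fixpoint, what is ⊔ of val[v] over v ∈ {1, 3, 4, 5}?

Iteration log — 9 steps:
  step 1. node 0  ⊔preds=00000  new=10011  old=00000  +wl: 
  step 2. node 1  ⊔preds=10111  new=11111  old=00000  +wl: 
  step 3. node 2  ⊔preds=00000  new=10000  stable
  step 4. node 3  ⊔preds=10000  new=11101  old=00100  +wl: 1
  step 5. node 4  ⊔preds=10011  new=00010  old=00000  +wl: 0
  step 6. node 5  ⊔preds=10011  new=10011  old=00000  +wl: 3
  step 7. node 1  ⊔preds=11111  new=11111  stable
  step 8. node 0  ⊔preds=00010  new=10011  stable
  step 9. node 3  ⊔preds=10011  new=11101  stable

Least fixpoint reached:
  node 0: 10011
  node 1: 11111
  node 2: 10000
  node 3: 11101
  node 4: 00010
  node 5: 10011

11111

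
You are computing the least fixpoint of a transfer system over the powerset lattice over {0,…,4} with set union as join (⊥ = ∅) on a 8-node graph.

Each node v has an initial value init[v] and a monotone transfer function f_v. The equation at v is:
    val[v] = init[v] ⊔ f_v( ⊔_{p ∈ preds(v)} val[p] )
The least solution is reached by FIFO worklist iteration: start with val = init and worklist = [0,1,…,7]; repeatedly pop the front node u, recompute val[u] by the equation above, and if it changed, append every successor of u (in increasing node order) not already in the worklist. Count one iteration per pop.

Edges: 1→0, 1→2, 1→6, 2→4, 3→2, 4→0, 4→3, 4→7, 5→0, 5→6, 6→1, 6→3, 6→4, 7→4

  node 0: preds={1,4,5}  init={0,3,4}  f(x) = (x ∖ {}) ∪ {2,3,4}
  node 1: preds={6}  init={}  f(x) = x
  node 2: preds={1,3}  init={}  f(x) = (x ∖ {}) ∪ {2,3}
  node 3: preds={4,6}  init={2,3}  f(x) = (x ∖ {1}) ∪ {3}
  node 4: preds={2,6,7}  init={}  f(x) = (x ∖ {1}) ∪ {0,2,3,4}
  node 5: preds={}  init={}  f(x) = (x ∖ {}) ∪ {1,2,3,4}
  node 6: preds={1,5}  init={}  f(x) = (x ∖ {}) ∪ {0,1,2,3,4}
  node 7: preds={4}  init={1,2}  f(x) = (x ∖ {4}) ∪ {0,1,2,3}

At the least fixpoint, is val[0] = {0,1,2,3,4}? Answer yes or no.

Worklist (16 pops):
  #1 pop 0: in={} → {0,2,3,4} (was {0,3,4}); enqueue []
  #2 pop 1: in={} → {} (no change)
  #3 pop 2: in={2,3} → {2,3} (was {}); enqueue []
  #4 pop 3: in={} → {2,3} (no change)
  #5 pop 4: in={1,2,3} → {0,2,3,4} (was {}); enqueue [0,3]
  #6 pop 5: in={} → {1,2,3,4} (was {}); enqueue []
  #7 pop 6: in={1,2,3,4} → {0,1,2,3,4} (was {}); enqueue [1,4]
  #8 pop 7: in={0,2,3,4} → {0,1,2,3} (was {1,2}); enqueue []
  #9 pop 0: in={0,1,2,3,4} → {0,1,2,3,4} (was {0,2,3,4}); enqueue []
  #10 pop 3: in={0,1,2,3,4} → {0,2,3,4} (was {2,3}); enqueue [2]
  #11 pop 1: in={0,1,2,3,4} → {0,1,2,3,4} (was {}); enqueue [0,6]
  #12 pop 4: in={0,1,2,3,4} → {0,2,3,4} (no change)
  #13 pop 2: in={0,1,2,3,4} → {0,1,2,3,4} (was {2,3}); enqueue [4]
  #14 pop 0: in={0,1,2,3,4} → {0,1,2,3,4} (no change)
  #15 pop 6: in={0,1,2,3,4} → {0,1,2,3,4} (no change)
  #16 pop 4: in={0,1,2,3,4} → {0,2,3,4} (no change)

Fixpoint:
  val[0] = {0,1,2,3,4}
  val[1] = {0,1,2,3,4}
  val[2] = {0,1,2,3,4}
  val[3] = {0,2,3,4}
  val[4] = {0,2,3,4}
  val[5] = {1,2,3,4}
  val[6] = {0,1,2,3,4}
  val[7] = {0,1,2,3}

yes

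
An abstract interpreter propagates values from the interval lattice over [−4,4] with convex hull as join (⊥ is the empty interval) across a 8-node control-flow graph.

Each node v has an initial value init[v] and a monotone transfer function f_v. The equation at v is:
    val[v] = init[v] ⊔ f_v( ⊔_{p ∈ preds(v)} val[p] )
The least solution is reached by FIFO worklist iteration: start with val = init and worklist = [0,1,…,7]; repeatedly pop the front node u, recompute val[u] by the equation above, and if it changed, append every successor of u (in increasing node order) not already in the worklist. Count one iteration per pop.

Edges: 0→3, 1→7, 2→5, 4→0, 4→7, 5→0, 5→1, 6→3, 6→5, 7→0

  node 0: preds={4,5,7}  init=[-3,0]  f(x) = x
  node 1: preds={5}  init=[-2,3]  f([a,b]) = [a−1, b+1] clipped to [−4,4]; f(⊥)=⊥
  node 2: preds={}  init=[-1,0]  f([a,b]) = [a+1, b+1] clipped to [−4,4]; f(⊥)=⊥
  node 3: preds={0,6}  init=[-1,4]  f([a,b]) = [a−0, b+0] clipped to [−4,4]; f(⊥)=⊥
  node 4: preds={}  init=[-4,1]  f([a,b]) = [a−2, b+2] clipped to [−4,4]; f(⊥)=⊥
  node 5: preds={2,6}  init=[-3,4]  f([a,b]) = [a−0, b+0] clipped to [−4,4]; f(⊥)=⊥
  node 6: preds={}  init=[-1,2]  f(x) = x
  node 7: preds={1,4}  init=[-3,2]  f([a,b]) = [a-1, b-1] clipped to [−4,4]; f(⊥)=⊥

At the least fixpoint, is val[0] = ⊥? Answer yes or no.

Trace (9 dequeues):
  [1] u=0 | in [-4,4] | out [-4,4] | prev [-3,0] | push {}
  [2] u=1 | in [-3,4] | out [-4,4] | prev [-2,3] | push {}
  [3] u=2 | in ⊥ | out [-1,0] | ==
  [4] u=3 | in [-4,4] | out [-4,4] | prev [-1,4] | push {}
  [5] u=4 | in ⊥ | out [-4,1] | ==
  [6] u=5 | in [-1,2] | out [-3,4] | ==
  [7] u=6 | in ⊥ | out [-1,2] | ==
  [8] u=7 | in [-4,4] | out [-4,3] | prev [-3,2] | push {0}
  [9] u=0 | in [-4,4] | out [-4,4] | ==

Converged values:
  [0] [-4,4]
  [1] [-4,4]
  [2] [-1,0]
  [3] [-4,4]
  [4] [-4,1]
  [5] [-3,4]
  [6] [-1,2]
  [7] [-4,3]

no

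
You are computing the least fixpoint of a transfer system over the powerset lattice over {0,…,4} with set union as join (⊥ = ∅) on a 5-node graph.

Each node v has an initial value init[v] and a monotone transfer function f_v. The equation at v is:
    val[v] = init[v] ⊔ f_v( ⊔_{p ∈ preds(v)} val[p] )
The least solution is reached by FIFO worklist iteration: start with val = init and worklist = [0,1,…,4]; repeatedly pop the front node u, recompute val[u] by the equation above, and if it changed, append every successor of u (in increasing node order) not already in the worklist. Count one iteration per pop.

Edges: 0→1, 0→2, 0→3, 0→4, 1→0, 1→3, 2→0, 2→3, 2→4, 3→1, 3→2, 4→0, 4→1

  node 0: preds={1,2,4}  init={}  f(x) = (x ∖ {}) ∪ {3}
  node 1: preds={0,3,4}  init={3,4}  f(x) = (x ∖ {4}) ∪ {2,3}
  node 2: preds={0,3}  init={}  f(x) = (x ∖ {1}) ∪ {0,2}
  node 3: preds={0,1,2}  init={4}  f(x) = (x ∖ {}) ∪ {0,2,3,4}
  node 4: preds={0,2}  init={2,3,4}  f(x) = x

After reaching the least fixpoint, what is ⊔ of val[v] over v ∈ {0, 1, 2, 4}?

Iteration log — 11 steps:
  step 1. node 0  ⊔preds={2,3,4}  new={2,3,4}  old={}  +wl: 
  step 2. node 1  ⊔preds={2,3,4}  new={2,3,4}  old={3,4}  +wl: 0
  step 3. node 2  ⊔preds={2,3,4}  new={0,2,3,4}  old={}  +wl: 
  step 4. node 3  ⊔preds={0,2,3,4}  new={0,2,3,4}  old={4}  +wl: 1,2
  step 5. node 4  ⊔preds={0,2,3,4}  new={0,2,3,4}  old={2,3,4}  +wl: 
  step 6. node 0  ⊔preds={0,2,3,4}  new={0,2,3,4}  old={2,3,4}  +wl: 3,4
  step 7. node 1  ⊔preds={0,2,3,4}  new={0,2,3,4}  old={2,3,4}  +wl: 0
  step 8. node 2  ⊔preds={0,2,3,4}  new={0,2,3,4}  stable
  step 9. node 3  ⊔preds={0,2,3,4}  new={0,2,3,4}  stable
  step 10. node 4  ⊔preds={0,2,3,4}  new={0,2,3,4}  stable
  step 11. node 0  ⊔preds={0,2,3,4}  new={0,2,3,4}  stable

Least fixpoint reached:
  node 0: {0,2,3,4}
  node 1: {0,2,3,4}
  node 2: {0,2,3,4}
  node 3: {0,2,3,4}
  node 4: {0,2,3,4}

{0,2,3,4}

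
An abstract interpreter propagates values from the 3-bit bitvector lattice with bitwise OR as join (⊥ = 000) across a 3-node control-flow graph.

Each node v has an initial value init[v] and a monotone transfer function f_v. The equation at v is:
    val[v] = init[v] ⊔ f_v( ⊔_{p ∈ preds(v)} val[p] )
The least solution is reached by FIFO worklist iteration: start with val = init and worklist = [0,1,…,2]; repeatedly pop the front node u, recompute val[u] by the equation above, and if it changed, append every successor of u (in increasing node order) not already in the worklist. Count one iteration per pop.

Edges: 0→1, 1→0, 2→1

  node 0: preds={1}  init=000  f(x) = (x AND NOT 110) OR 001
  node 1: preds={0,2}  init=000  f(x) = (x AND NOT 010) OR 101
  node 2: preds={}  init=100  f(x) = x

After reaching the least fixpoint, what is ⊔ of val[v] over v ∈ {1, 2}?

101

Iteration log — 4 steps:
  step 1. node 0  ⊔preds=000  new=001  old=000  +wl: 
  step 2. node 1  ⊔preds=101  new=101  old=000  +wl: 0
  step 3. node 2  ⊔preds=000  new=100  stable
  step 4. node 0  ⊔preds=101  new=001  stable

Least fixpoint reached:
  node 0: 001
  node 1: 101
  node 2: 100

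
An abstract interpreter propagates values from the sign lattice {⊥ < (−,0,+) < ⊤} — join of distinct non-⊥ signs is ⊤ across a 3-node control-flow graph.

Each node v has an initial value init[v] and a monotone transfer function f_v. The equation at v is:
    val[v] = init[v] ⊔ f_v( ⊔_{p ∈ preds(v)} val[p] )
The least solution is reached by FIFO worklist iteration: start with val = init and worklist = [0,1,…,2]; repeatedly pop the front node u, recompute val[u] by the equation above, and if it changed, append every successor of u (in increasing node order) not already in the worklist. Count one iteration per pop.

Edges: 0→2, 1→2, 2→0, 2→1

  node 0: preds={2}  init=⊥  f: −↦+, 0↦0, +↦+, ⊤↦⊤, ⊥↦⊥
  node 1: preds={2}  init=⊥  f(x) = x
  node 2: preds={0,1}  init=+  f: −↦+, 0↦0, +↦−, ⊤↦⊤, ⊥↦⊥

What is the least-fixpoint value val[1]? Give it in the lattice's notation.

⊤

Worklist (6 pops):
  #1 pop 0: in=+ → + (was ⊥); enqueue []
  #2 pop 1: in=+ → + (was ⊥); enqueue []
  #3 pop 2: in=+ → ⊤ (was +); enqueue [0,1]
  #4 pop 0: in=⊤ → ⊤ (was +); enqueue [2]
  #5 pop 1: in=⊤ → ⊤ (was +); enqueue []
  #6 pop 2: in=⊤ → ⊤ (no change)

Fixpoint:
  val[0] = ⊤
  val[1] = ⊤
  val[2] = ⊤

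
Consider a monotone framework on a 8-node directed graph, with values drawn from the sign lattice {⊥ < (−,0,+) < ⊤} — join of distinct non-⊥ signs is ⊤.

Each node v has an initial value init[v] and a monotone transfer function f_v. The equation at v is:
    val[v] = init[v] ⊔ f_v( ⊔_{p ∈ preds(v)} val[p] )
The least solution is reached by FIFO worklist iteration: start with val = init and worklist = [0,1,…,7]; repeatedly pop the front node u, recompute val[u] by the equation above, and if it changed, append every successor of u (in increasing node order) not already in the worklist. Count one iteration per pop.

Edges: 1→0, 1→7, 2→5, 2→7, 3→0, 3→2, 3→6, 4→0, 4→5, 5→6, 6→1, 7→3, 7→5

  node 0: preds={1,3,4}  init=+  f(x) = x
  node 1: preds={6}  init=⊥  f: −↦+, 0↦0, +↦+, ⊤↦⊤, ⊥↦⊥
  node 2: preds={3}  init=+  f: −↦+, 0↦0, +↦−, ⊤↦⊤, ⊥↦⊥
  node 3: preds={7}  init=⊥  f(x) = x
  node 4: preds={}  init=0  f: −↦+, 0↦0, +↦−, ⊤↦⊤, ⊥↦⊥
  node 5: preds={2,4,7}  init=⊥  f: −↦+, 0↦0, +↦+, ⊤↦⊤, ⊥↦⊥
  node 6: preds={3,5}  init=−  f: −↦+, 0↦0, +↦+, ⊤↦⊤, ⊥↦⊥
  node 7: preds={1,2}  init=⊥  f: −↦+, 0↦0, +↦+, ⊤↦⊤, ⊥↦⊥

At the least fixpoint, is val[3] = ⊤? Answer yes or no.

yes

Worklist (22 pops):
  #1 pop 0: in=0 → ⊤ (was +); enqueue []
  #2 pop 1: in=− → + (was ⊥); enqueue [0]
  #3 pop 2: in=⊥ → + (no change)
  #4 pop 3: in=⊥ → ⊥ (no change)
  #5 pop 4: in=⊥ → 0 (no change)
  #6 pop 5: in=⊤ → ⊤ (was ⊥); enqueue []
  #7 pop 6: in=⊤ → ⊤ (was −); enqueue [1]
  #8 pop 7: in=+ → + (was ⊥); enqueue [3,5]
  #9 pop 0: in=⊤ → ⊤ (no change)
  #10 pop 1: in=⊤ → ⊤ (was +); enqueue [0,7]
  #11 pop 3: in=+ → + (was ⊥); enqueue [2,6]
  #12 pop 5: in=⊤ → ⊤ (no change)
  #13 pop 0: in=⊤ → ⊤ (no change)
  #14 pop 7: in=⊤ → ⊤ (was +); enqueue [3,5]
  #15 pop 2: in=+ → ⊤ (was +); enqueue [7]
  #16 pop 6: in=⊤ → ⊤ (no change)
  #17 pop 3: in=⊤ → ⊤ (was +); enqueue [0,2,6]
  #18 pop 5: in=⊤ → ⊤ (no change)
  #19 pop 7: in=⊤ → ⊤ (no change)
  #20 pop 0: in=⊤ → ⊤ (no change)
  #21 pop 2: in=⊤ → ⊤ (no change)
  #22 pop 6: in=⊤ → ⊤ (no change)

Fixpoint:
  val[0] = ⊤
  val[1] = ⊤
  val[2] = ⊤
  val[3] = ⊤
  val[4] = 0
  val[5] = ⊤
  val[6] = ⊤
  val[7] = ⊤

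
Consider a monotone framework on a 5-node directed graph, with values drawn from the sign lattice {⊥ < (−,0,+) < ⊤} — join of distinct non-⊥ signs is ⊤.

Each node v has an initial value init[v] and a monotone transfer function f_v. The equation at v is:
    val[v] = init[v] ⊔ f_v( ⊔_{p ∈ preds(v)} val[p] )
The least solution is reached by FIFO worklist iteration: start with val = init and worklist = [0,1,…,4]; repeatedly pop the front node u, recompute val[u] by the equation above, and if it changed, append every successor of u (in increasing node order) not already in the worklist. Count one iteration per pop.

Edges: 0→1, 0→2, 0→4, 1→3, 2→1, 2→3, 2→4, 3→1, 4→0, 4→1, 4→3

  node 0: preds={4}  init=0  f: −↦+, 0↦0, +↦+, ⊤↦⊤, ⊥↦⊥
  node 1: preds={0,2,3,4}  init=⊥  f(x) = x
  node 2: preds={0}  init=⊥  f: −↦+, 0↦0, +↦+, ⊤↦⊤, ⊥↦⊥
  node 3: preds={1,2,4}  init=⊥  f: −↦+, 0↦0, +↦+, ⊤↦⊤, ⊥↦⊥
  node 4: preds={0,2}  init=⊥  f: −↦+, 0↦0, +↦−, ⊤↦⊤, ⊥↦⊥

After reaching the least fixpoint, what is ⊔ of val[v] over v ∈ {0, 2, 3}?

0

Trace (8 dequeues):
  [1] u=0 | in ⊥ | out 0 | ==
  [2] u=1 | in 0 | out 0 | prev ⊥ | push {}
  [3] u=2 | in 0 | out 0 | prev ⊥ | push {1}
  [4] u=3 | in 0 | out 0 | prev ⊥ | push {}
  [5] u=4 | in 0 | out 0 | prev ⊥ | push {0,3}
  [6] u=1 | in 0 | out 0 | ==
  [7] u=0 | in 0 | out 0 | ==
  [8] u=3 | in 0 | out 0 | ==

Converged values:
  [0] 0
  [1] 0
  [2] 0
  [3] 0
  [4] 0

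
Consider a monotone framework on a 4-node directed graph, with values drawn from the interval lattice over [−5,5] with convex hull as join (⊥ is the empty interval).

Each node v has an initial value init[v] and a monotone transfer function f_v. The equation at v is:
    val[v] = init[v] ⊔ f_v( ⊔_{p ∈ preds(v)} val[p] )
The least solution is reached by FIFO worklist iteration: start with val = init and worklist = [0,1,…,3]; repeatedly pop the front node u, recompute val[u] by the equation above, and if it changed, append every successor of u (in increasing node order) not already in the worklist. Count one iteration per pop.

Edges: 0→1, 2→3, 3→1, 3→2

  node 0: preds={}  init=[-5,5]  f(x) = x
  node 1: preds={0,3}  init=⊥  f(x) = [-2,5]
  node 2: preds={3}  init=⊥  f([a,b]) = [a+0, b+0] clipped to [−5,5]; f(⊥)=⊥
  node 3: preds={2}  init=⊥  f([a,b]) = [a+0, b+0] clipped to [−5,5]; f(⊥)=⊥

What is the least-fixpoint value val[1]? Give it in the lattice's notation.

Worklist (4 pops):
  #1 pop 0: in=⊥ → [-5,5] (no change)
  #2 pop 1: in=[-5,5] → [-2,5] (was ⊥); enqueue []
  #3 pop 2: in=⊥ → ⊥ (no change)
  #4 pop 3: in=⊥ → ⊥ (no change)

Fixpoint:
  val[0] = [-5,5]
  val[1] = [-2,5]
  val[2] = ⊥
  val[3] = ⊥

[-2,5]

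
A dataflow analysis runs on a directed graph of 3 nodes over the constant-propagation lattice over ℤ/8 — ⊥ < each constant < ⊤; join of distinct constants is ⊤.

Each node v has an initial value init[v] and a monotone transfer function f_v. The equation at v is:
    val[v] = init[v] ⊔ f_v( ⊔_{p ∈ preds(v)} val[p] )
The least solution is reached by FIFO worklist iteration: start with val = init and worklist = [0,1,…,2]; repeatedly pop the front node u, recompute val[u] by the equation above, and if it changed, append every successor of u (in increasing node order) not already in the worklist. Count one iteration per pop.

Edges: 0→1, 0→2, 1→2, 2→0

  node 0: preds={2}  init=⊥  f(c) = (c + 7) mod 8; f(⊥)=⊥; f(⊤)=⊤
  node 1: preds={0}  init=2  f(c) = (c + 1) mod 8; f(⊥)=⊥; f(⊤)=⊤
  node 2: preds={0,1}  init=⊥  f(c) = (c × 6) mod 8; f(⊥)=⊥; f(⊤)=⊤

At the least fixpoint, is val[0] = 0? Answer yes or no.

no

Iteration log — 9 steps:
  step 1. node 0  ⊔preds=⊥  new=⊥  stable
  step 2. node 1  ⊔preds=⊥  new=2  stable
  step 3. node 2  ⊔preds=2  new=4  old=⊥  +wl: 0
  step 4. node 0  ⊔preds=4  new=3  old=⊥  +wl: 1,2
  step 5. node 1  ⊔preds=3  new=⊤  old=2  +wl: 
  step 6. node 2  ⊔preds=⊤  new=⊤  old=4  +wl: 0
  step 7. node 0  ⊔preds=⊤  new=⊤  old=3  +wl: 1,2
  step 8. node 1  ⊔preds=⊤  new=⊤  stable
  step 9. node 2  ⊔preds=⊤  new=⊤  stable

Least fixpoint reached:
  node 0: ⊤
  node 1: ⊤
  node 2: ⊤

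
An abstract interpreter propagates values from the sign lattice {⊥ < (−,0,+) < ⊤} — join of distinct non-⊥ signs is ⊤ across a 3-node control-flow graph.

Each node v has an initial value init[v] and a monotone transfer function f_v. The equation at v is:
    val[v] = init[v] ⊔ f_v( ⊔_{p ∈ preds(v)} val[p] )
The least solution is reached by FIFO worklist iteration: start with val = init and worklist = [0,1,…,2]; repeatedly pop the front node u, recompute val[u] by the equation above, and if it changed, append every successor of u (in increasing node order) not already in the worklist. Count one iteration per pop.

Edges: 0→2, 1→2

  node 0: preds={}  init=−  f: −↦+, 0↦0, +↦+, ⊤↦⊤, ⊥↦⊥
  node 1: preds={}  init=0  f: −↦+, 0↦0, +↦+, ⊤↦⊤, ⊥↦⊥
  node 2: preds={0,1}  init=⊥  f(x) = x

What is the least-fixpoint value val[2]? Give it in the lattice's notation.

Trace (3 dequeues):
  [1] u=0 | in ⊥ | out − | ==
  [2] u=1 | in ⊥ | out 0 | ==
  [3] u=2 | in ⊤ | out ⊤ | prev ⊥ | push {}

Converged values:
  [0] −
  [1] 0
  [2] ⊤

⊤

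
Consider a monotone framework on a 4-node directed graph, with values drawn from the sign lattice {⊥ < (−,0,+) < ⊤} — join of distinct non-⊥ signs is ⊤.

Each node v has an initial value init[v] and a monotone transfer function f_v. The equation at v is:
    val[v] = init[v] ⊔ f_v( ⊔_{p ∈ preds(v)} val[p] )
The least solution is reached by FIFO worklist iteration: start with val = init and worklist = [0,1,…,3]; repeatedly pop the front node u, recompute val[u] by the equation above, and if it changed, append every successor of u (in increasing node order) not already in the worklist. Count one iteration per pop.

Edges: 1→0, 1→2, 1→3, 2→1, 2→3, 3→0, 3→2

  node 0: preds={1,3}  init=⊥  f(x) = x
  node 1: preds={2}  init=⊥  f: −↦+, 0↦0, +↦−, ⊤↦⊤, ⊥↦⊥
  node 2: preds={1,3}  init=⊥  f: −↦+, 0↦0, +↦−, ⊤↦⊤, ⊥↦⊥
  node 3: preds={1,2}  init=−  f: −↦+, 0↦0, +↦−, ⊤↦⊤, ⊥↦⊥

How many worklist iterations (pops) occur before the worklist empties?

14

Trace (14 dequeues):
  [1] u=0 | in − | out − | prev ⊥ | push {}
  [2] u=1 | in ⊥ | out ⊥ | ==
  [3] u=2 | in − | out + | prev ⊥ | push {1}
  [4] u=3 | in + | out − | ==
  [5] u=1 | in + | out − | prev ⊥ | push {0,2,3}
  [6] u=0 | in − | out − | ==
  [7] u=2 | in − | out + | ==
  [8] u=3 | in ⊤ | out ⊤ | prev − | push {0,2}
  [9] u=0 | in ⊤ | out ⊤ | prev − | push {}
  [10] u=2 | in ⊤ | out ⊤ | prev + | push {1,3}
  [11] u=1 | in ⊤ | out ⊤ | prev − | push {0,2}
  [12] u=3 | in ⊤ | out ⊤ | ==
  [13] u=0 | in ⊤ | out ⊤ | ==
  [14] u=2 | in ⊤ | out ⊤ | ==

Converged values:
  [0] ⊤
  [1] ⊤
  [2] ⊤
  [3] ⊤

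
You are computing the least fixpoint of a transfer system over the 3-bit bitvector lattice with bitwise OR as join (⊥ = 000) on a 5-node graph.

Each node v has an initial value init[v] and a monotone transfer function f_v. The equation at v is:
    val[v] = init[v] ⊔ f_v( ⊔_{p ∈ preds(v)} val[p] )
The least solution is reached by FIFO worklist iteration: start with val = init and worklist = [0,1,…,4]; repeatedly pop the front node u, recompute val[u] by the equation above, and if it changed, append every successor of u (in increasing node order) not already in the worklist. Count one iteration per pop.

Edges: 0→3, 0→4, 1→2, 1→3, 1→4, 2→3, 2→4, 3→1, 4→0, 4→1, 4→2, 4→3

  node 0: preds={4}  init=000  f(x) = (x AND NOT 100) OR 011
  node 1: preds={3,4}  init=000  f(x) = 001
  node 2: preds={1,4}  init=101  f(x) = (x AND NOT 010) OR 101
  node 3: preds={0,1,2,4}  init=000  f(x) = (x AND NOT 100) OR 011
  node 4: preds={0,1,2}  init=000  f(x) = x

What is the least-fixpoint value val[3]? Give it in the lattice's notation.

Trace (9 dequeues):
  [1] u=0 | in 000 | out 011 | prev 000 | push {}
  [2] u=1 | in 000 | out 001 | prev 000 | push {}
  [3] u=2 | in 001 | out 101 | ==
  [4] u=3 | in 111 | out 011 | prev 000 | push {1}
  [5] u=4 | in 111 | out 111 | prev 000 | push {0,2,3}
  [6] u=1 | in 111 | out 001 | ==
  [7] u=0 | in 111 | out 011 | ==
  [8] u=2 | in 111 | out 101 | ==
  [9] u=3 | in 111 | out 011 | ==

Converged values:
  [0] 011
  [1] 001
  [2] 101
  [3] 011
  [4] 111

011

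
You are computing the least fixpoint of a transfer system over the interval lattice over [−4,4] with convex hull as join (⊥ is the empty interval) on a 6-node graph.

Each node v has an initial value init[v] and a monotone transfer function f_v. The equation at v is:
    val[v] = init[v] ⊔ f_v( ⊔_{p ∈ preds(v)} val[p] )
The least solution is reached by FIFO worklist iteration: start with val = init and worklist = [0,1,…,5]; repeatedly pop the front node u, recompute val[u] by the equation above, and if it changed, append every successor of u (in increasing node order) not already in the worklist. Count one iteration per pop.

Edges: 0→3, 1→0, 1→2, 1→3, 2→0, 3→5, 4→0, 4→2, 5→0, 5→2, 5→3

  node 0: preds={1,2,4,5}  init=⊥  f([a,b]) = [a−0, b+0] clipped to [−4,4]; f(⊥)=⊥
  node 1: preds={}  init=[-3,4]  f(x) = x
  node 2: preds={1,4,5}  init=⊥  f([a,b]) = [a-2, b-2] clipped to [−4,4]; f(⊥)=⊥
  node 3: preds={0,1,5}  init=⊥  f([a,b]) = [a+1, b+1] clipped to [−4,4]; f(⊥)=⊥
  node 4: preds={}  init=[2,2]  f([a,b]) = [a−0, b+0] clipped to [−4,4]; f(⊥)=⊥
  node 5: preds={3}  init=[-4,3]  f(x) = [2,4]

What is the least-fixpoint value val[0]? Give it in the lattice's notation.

[-4,4]

Worklist (9 pops):
  #1 pop 0: in=[-4,4] → [-4,4] (was ⊥); enqueue []
  #2 pop 1: in=⊥ → [-3,4] (no change)
  #3 pop 2: in=[-4,4] → [-4,2] (was ⊥); enqueue [0]
  #4 pop 3: in=[-4,4] → [-3,4] (was ⊥); enqueue []
  #5 pop 4: in=⊥ → [2,2] (no change)
  #6 pop 5: in=[-3,4] → [-4,4] (was [-4,3]); enqueue [2,3]
  #7 pop 0: in=[-4,4] → [-4,4] (no change)
  #8 pop 2: in=[-4,4] → [-4,2] (no change)
  #9 pop 3: in=[-4,4] → [-3,4] (no change)

Fixpoint:
  val[0] = [-4,4]
  val[1] = [-3,4]
  val[2] = [-4,2]
  val[3] = [-3,4]
  val[4] = [2,2]
  val[5] = [-4,4]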